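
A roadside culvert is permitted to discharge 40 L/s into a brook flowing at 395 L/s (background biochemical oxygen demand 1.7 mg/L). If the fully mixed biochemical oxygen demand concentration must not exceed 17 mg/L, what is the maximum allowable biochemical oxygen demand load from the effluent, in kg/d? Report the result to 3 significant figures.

Mass balance at the limit: 395.0·1.700 + 40.00·Cₑ = 435.0·17 → Cₑ = 168.1 mg/L.
40.00 L/s = 0.04000 m³/s. Load = 0.04000 m³/s × 168.1 g/m³ × 86 400 s/d = 580.9 kg/d.

581 kg/d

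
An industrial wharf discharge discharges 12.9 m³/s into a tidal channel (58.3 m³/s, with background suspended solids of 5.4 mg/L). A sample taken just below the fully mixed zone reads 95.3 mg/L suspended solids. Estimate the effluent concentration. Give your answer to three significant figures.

Mass balance: 58.30·5.400 + 12.90·Cₑ = 71.20·95.30
→ Cₑ = (71.20·95.30 − 58.30·5.400) / 12.90 = 501.6 mg/L.

502 mg/L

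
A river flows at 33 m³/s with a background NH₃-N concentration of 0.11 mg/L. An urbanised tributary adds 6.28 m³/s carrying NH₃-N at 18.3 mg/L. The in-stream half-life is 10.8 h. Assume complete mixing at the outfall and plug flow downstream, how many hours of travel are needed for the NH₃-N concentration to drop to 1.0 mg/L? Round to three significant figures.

17.2 h

After mixing, C = (33.00·0.1100 + 6.280·18.30) / 39.28 = 118.6/39.28 = 3.018 mg/L.
Half-life 10.8 h → k = ln 2 / 10.8 = 0.06418 h⁻¹ = 1.540 d⁻¹.
3.018·exp(−k·t) = 1.0 → t = ln(3.018/1.0)/k = 61960 s = 17.21 h.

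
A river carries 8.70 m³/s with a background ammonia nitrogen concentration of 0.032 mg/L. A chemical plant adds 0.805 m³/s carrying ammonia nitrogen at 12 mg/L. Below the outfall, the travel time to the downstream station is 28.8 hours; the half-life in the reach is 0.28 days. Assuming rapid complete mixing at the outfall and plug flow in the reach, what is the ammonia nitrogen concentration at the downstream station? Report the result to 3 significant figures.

Conservation of mass: C = (8.700·0.03200 + 0.8050·12.00) / 9.505 = 9.938/9.505 = 1.046 mg/L.
Half-life 0.28 d → k = ln 2 / 0.28 = 2.476 d⁻¹.
First-order decay: C = 1.046·exp(−k·t) = 1.046·0.05127 = 0.05361 mg/L.

0.0536 mg/L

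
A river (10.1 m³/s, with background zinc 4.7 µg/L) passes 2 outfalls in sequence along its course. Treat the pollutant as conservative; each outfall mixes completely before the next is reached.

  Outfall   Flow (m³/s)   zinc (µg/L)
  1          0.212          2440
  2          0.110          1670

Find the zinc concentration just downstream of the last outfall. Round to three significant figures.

After outfall 1: Q = 10.10 + 0.2120 = 10.31 m³/s; C = (10.10·4.700 + 0.2120·2440)/10.31 = 54.77 µg/L.
After outfall 2: Q = 10.31 + 0.1100 = 10.42 m³/s; C = (10.31·54.77 + 0.1100·1670)/10.42 = 71.81 µg/L.

71.8 µg/L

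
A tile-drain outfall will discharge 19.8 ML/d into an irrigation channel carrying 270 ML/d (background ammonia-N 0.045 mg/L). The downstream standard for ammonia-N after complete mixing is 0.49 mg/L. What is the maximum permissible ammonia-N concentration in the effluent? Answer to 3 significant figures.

6.56 mg/L

At the limit, (Qr·Cr + Qe·Cₑ)/(Qr + Qe) = 0.49:
Cₑ = (289.8·0.49 − 270.0·0.04500) / 19.80 = 6.558 mg/L.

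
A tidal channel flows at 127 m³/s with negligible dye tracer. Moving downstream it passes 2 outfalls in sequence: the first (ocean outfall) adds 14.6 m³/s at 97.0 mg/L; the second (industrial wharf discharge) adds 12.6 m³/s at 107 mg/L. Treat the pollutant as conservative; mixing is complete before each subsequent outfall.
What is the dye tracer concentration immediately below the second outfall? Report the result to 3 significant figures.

17.9 mg/L

Below outfall 1: Q → 141.6 m³/s, C = (127.0·0 + 14.60·97.00)/141.6 = 10.00 mg/L.
Below outfall 2: Q → 154.2 m³/s, C = (141.6·10.00 + 12.60·107.0)/154.2 = 17.93 mg/L.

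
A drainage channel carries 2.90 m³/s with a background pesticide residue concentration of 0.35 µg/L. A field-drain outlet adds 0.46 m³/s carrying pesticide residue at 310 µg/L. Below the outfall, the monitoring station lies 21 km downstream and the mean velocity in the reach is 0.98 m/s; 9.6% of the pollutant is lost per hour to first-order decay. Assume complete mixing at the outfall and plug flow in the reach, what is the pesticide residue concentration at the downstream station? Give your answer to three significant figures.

23.4 µg/L

After mixing, C = (2.900·0.3500 + 0.4600·310.0) / 3.360 = 143.6/3.360 = 42.74 µg/L.
Travel time t = 21·1000 / 0.98 = 21430 s = 5.952 h.
9.6%/h lost → k = −ln(1 − 0.096) = 0.1009 h⁻¹.
Decay over the reach: 42.74·exp(−kt) = 42.74·0.5484 = 23.44 µg/L.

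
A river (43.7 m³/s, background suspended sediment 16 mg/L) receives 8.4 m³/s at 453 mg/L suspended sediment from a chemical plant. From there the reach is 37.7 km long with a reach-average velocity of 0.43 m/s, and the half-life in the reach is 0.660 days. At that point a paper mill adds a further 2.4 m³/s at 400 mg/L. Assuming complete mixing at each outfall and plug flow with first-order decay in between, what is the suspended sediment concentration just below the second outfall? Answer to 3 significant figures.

46.1 mg/L

Flow-weighted average: C = (43.70·16.00 + 8.400·453.0) / 52.10 = 4504/52.10 = 86.46 mg/L; combined flow 52.10 m³/s.
Travel time t = 37.7·1000 / 0.43 = 87670 s = 24.35 h.
Half-life 0.660 d → k = ln 2 / 0.660 = 1.050 d⁻¹.
Decay over the reach: 86.46·exp(−kt) = 86.46·0.3445 = 29.78 mg/L.
Second outfall: C = (52.10·29.78 + 2.400·400.0)/54.50 = 46.09 mg/L.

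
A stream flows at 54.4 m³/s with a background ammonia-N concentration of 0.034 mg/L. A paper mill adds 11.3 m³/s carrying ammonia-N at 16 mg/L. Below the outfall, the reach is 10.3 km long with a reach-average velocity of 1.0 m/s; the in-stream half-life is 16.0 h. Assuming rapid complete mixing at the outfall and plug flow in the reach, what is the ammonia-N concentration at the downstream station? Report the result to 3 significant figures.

Mass balance: C = (54.40·0.03400 + 11.30·16.00) / 65.70 = 182.6/65.70 = 2.780 mg/L.
Travel time t = 10.3·1000 / 1.0 = 10300 s = 2.861 h.
Half-life 16.0 h → k = ln 2 / 16.0 = 0.04332 h⁻¹ = 1.040 d⁻¹.
Applying C = C₀e^(−kt): 2.780 × 0.8834 = 2.456 mg/L.

2.46 mg/L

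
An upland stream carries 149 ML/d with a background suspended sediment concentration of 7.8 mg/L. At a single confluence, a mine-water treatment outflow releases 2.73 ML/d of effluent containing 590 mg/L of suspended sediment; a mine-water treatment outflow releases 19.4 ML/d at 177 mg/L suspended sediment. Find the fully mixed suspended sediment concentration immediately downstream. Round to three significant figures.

Conservation of mass: C = (149.0·7.800 + 2.730·590.0 + 19.40·177.0) / 171.1 = 6207/171.1 = 36.27 mg/L.

36.3 mg/L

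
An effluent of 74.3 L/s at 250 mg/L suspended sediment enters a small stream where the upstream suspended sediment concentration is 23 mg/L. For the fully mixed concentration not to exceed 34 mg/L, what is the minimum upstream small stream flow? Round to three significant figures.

Set C_mix = 34: (Q·23.00 + 74.30·250.0) / (Q + 74.30) = 34
→ Q = 74.30·(250.0 − 34)/(34 − 23.00) = 1459 L/s.

1460 L/s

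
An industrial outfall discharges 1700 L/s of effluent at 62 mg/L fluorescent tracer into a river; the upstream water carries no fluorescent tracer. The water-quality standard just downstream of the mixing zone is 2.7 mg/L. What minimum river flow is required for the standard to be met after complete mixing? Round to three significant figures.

37300 L/s

Set C_mix = 2.7: (Q·0 + 1700·62.00) / (Q + 1700) = 2.7
→ Q = 1700·(62.00 − 2.7)/(2.7 − 0) = 37340 L/s.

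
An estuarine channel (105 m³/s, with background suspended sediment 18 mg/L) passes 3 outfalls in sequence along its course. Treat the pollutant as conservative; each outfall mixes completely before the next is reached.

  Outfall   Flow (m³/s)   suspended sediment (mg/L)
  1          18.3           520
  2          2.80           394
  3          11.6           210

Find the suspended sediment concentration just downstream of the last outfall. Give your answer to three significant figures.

109 mg/L

After outfall 1: Q = 105.0 + 18.30 = 123.3 m³/s; C = (105.0·18.00 + 18.30·520.0)/123.3 = 92.51 mg/L.
After outfall 2: Q = 123.3 + 2.800 = 126.1 m³/s; C = (123.3·92.51 + 2.800·394.0)/126.1 = 99.20 mg/L.
After outfall 3: Q = 126.1 + 11.60 = 137.7 m³/s; C = (126.1·99.20 + 11.60·210.0)/137.7 = 108.5 mg/L.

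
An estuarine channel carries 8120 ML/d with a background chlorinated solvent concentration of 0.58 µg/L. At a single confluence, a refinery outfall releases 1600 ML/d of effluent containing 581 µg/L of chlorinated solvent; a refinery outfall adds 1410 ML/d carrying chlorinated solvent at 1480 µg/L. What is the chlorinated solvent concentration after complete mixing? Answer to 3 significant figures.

Mixed concentration C = ΣQC/ΣQ = (8120·0.5800 + 1600·581.0 + 1410·1480) / 11130 = 3021000/11130 = 271.4 µg/L.

271 µg/L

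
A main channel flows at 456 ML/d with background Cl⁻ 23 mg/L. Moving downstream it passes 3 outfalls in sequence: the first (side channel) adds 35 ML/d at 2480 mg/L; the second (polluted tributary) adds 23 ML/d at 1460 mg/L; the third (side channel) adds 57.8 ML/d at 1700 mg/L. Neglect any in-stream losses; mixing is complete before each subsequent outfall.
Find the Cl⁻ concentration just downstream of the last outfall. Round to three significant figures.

401 mg/L

After outfall 1: Q = 456.0 + 35.00 = 491.0 ML/d; C = (456.0·23.00 + 35.00·2480)/491.0 = 198.1 mg/L.
After outfall 2: Q = 491.0 + 23.00 = 514.0 ML/d; C = (491.0·198.1 + 23.00·1460)/514.0 = 254.6 mg/L.
After outfall 3: Q = 514.0 + 57.80 = 571.8 ML/d; C = (514.0·254.6 + 57.80·1700)/571.8 = 400.7 mg/L.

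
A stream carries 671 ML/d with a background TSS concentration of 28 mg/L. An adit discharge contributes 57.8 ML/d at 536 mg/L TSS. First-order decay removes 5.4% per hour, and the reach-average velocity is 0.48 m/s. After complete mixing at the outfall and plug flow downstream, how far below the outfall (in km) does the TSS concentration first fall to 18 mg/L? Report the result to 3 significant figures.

41.5 km

Conservation of mass: C = (671.0·28.00 + 57.80·536.0) / 728.8 = 49770/728.8 = 68.29 mg/L.
5.4%/h lost → k = −ln(1 − 0.054) = 0.05551 h⁻¹.
Set 68.29·exp(−k·t) = 18 → t = ln(68.29/18)/k = 86470 s = 24.02 h.
Distance = v·t = 0.48·86470 = 41510 m = 41.51 km.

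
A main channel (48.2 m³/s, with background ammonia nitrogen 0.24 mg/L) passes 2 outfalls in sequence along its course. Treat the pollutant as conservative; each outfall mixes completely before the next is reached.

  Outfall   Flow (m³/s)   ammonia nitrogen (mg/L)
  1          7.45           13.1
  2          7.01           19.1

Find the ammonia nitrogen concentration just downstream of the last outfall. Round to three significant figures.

After outfall 1: Q = 48.20 + 7.450 = 55.65 m³/s; C = (48.20·0.2400 + 7.450·13.10)/55.65 = 1.962 mg/L.
After outfall 2: Q = 55.65 + 7.010 = 62.66 m³/s; C = (55.65·1.962 + 7.010·19.10)/62.66 = 3.879 mg/L.

3.88 mg/L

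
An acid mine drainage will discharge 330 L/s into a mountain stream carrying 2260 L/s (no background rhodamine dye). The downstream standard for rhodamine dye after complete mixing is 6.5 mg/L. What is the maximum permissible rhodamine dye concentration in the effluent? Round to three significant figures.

51.0 mg/L

At the limit, (Qr·Cr + Qe·Cₑ)/(Qr + Qe) = 6.5:
Cₑ = (2590·6.5 − 2260·0) / 330.0 = 51.02 mg/L.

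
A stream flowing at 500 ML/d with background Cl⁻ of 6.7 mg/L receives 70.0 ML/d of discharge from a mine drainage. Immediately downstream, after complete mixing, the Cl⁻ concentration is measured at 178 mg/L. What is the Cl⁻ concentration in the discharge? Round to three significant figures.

Mass balance: 500.0·6.700 + 70.00·Cₑ = 570.0·178.0
→ Cₑ = (570.0·178.0 − 500.0·6.700) / 70.00 = 1402 mg/L.

1400 mg/L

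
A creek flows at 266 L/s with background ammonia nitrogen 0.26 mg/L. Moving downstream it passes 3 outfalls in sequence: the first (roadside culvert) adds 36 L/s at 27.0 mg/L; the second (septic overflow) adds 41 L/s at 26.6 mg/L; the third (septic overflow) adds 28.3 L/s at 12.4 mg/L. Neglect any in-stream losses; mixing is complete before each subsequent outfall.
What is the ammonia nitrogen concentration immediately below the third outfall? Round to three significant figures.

After outfall 1: Q = 266.0 + 36.00 = 302.0 L/s; C = (266.0·0.2600 + 36.00·27.00)/302.0 = 3.448 mg/L.
After outfall 2: Q = 302.0 + 41.00 = 343.0 L/s; C = (302.0·3.448 + 41.00·26.60)/343.0 = 6.215 mg/L.
After outfall 3: Q = 343.0 + 28.30 = 371.3 L/s; C = (343.0·6.215 + 28.30·12.40)/371.3 = 6.686 mg/L.

6.69 mg/L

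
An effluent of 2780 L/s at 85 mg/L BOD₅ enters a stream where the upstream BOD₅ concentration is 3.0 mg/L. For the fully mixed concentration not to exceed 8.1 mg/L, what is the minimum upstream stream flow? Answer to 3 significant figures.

Set C_mix = 8.1: (Q·3.000 + 2780·85.00) / (Q + 2780) = 8.1
→ Q = 2780·(85.00 − 8.1)/(8.1 − 3.000) = 41920 L/s.

41900 L/s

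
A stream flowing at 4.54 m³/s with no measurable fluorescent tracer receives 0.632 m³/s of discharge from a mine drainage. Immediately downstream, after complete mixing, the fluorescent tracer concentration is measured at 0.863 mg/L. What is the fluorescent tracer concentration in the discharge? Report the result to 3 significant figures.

Mass balance: 4.540·0 + 0.6320·Cₑ = 5.172·0.8630
→ Cₑ = (5.172·0.8630 − 4.540·0) / 0.6320 = 7.062 mg/L.

7.06 mg/L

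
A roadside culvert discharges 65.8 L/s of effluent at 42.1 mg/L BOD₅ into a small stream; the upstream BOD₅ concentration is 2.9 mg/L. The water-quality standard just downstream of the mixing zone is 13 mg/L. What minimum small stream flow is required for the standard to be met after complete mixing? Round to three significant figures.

190 L/s

Set C_mix = 13: (Q·2.900 + 65.80·42.10) / (Q + 65.80) = 13
→ Q = 65.80·(42.10 − 13)/(13 − 2.900) = 189.6 L/s.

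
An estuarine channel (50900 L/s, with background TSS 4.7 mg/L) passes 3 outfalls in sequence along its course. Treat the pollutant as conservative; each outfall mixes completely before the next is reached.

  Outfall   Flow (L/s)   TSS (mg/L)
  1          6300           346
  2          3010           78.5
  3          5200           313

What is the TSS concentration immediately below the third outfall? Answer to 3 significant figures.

65.5 mg/L

After outfall 1: Q = 50900 + 6300 = 57200 L/s; C = (50900·4.700 + 6300·346.0)/57200 = 42.29 mg/L.
After outfall 2: Q = 57200 + 3010 = 60210 L/s; C = (57200·42.29 + 3010·78.50)/60210 = 44.10 mg/L.
After outfall 3: Q = 60210 + 5200 = 65410 L/s; C = (60210·44.10 + 5200·313.0)/65410 = 65.48 mg/L.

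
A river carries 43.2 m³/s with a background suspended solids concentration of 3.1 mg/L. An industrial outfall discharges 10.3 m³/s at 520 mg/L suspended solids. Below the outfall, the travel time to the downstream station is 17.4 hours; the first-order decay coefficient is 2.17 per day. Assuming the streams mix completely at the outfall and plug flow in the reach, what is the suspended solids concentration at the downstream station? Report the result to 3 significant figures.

21.3 mg/L

Conservation of mass: C = (43.20·3.100 + 10.30·520.0) / 53.50 = 5490/53.50 = 102.6 mg/L.
First-order decay: C = 102.6·exp(−k·t) = 102.6·0.2074 = 21.28 mg/L.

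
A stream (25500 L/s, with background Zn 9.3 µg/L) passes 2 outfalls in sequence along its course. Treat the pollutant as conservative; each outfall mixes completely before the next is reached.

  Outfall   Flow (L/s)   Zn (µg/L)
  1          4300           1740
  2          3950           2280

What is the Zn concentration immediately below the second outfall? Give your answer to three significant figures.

Below outfall 1: Q → 29800 L/s, C = (25500·9.300 + 4300·1740)/29800 = 259.0 µg/L.
Below outfall 2: Q → 33750 L/s, C = (29800·259.0 + 3950·2280)/33750 = 495.6 µg/L.

496 µg/L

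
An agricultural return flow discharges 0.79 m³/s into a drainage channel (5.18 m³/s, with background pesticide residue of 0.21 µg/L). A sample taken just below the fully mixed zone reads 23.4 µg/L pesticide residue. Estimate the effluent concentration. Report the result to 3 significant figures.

175 µg/L

Mass balance: 5.180·0.2100 + 0.7900·Cₑ = 5.970·23.40
→ Cₑ = (5.970·23.40 − 5.180·0.2100) / 0.7900 = 175.5 µg/L.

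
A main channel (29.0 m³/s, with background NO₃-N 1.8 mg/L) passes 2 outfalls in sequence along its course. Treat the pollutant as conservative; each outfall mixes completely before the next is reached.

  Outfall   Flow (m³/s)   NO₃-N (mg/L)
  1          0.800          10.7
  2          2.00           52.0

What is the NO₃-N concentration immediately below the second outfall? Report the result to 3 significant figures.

5.18 mg/L

Below outfall 1: Q → 29.80 m³/s, C = (29.00·1.800 + 0.8000·10.70)/29.80 = 2.039 mg/L.
Below outfall 2: Q → 31.80 m³/s, C = (29.80·2.039 + 2.000·52.00)/31.80 = 5.181 mg/L.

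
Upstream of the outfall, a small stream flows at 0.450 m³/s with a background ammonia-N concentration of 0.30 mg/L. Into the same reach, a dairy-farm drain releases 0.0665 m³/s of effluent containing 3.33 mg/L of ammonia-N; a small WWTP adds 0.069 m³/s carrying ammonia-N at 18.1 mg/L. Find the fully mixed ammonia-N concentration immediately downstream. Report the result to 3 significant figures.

2.74 mg/L

Mixed concentration C = ΣQC/ΣQ = (0.4500·0.3000 + 0.06650·3.330 + 0.06900·18.10) / 0.5855 = 1.605/0.5855 = 2.742 mg/L.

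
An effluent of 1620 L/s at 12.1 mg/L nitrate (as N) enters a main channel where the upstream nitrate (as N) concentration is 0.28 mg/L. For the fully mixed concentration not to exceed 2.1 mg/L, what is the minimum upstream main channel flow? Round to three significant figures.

8900 L/s

Set C_mix = 2.1: (Q·0.2800 + 1620·12.10) / (Q + 1620) = 2.1
→ Q = 1620·(12.10 − 2.1)/(2.1 − 0.2800) = 8901 L/s.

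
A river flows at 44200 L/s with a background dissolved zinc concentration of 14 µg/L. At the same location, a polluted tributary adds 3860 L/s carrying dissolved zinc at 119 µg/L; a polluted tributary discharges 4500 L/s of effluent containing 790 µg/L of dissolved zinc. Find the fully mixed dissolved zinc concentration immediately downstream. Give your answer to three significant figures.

Conservation of mass: C = (44200·14.00 + 3860·119.0 + 4500·790.0) / 52560 = 4633000/52560 = 88.15 µg/L.

88.1 µg/L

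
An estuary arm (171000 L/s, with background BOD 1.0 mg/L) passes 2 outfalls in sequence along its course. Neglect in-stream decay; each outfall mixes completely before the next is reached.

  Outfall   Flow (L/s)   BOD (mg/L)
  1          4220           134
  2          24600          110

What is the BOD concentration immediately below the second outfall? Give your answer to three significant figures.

17.2 mg/L

Outfall 1: combined Q = 175200 L/s; C = (171000·1.000 + 4220·134.0)/175200 = 4.203 mg/L.
Outfall 2: combined Q = 199800 L/s; C = (175200·4.203 + 24600·110.0)/199800 = 17.23 mg/L.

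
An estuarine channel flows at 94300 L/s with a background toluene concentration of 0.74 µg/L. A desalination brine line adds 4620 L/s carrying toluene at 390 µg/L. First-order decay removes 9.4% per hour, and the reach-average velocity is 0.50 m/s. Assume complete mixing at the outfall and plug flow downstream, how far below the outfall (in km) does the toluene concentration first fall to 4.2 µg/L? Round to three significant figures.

After mixing, C = (94300·0.7400 + 4620·390.0) / 98920 = 1872000/98920 = 18.92 µg/L.
9.4%/h lost → k = −ln(1 − 0.094) = 0.09872 h⁻¹.
Set 18.92·exp(−k·t) = 4.2 → t = ln(18.92/4.2)/k = 54890 s = 15.25 h.
Distance = v·t = 0.50·54890 = 27440 m = 27.44 km.

27.4 km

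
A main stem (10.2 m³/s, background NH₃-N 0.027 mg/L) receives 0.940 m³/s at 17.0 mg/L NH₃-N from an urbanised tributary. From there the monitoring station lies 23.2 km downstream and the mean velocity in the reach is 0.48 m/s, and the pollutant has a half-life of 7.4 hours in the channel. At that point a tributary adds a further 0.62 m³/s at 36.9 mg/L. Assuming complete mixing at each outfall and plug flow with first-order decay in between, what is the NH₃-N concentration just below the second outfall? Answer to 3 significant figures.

2.34 mg/L

Conservation of mass: C = (10.20·0.02700 + 0.9400·17.00) / 11.14 = 16.26/11.14 = 1.459 mg/L; combined flow 11.14 m³/s.
Travel time t = 23.2·1000 / 0.48 = 48330 s = 13.43 h.
Half-life 7.4 h → k = ln 2 / 7.4 = 0.09367 h⁻¹ = 2.248 d⁻¹.
Decay over the reach: 1.459·exp(−kt) = 1.459·0.2843 = 0.4149 mg/L.
At the second outfall, C = (11.14·0.4149 + 0.6200·36.90) / (11.14 + 0.6200) = 2.338 mg/L.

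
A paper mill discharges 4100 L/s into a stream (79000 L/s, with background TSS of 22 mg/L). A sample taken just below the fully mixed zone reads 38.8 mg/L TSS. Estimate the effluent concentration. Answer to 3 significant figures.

Mass balance: 79000·22.00 + 4100·Cₑ = 83100·38.80
→ Cₑ = (83100·38.80 − 79000·22.00) / 4100 = 362.5 mg/L.

363 mg/L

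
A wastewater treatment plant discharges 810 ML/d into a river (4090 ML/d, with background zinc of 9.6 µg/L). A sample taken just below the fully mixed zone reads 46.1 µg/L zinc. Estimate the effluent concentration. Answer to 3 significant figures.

Mass balance: 4090·9.600 + 810.0·Cₑ = 4900·46.10
→ Cₑ = (4900·46.10 − 4090·9.600) / 810.0 = 230.4 µg/L.

230 µg/L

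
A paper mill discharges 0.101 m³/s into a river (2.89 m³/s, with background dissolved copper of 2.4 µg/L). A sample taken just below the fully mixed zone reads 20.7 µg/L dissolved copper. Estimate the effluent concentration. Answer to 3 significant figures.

Mass balance: 2.890·2.400 + 0.1010·Cₑ = 2.991·20.70
→ Cₑ = (2.991·20.70 − 2.890·2.400) / 0.1010 = 544.3 µg/L.

544 µg/L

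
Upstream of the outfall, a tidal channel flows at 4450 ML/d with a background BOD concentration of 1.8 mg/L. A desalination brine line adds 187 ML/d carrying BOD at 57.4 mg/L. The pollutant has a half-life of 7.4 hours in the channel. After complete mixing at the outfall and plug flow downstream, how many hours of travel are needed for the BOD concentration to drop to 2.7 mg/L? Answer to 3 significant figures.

Conservation of mass: C = (4450·1.800 + 187.0·57.40) / 4637 = 18740/4637 = 4.042 mg/L.
Half-life 7.4 h → k = ln 2 / 7.4 = 0.09367 h⁻¹ = 2.248 d⁻¹.
4.042·exp(−k·t) = 2.7 → t = ln(4.042/2.7)/k = 15510 s = 4.308 h.

4.31 h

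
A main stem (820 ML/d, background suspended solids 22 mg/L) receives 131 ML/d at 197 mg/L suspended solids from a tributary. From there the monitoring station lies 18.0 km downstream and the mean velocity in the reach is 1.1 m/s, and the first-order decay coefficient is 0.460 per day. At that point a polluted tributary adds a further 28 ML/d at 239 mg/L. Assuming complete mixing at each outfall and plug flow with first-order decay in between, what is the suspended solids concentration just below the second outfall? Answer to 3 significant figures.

47.9 mg/L

Flow-weighted average: C = (820.0·22.00 + 131.0·197.0) / 951.0 = 43850/951.0 = 46.11 mg/L; combined flow 951.0 ML/d.
Travel time t = 18.0·1000 / 1.1 = 16360 s = 4.545 h.
After decay, C = 46.11 × e^(−kt) = 46.11 × 0.9166 = 42.26 mg/L.
At the second outfall, C = (951.0·42.26 + 28.00·239.0) / (951.0 + 28.00) = 47.89 mg/L.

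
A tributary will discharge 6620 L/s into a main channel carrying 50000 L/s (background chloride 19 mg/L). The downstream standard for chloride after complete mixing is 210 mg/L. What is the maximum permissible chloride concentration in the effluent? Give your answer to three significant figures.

1650 mg/L

At the limit, (Qr·Cr + Qe·Cₑ)/(Qr + Qe) = 210:
Cₑ = (56620·210 − 50000·19.00) / 6620 = 1653 mg/L.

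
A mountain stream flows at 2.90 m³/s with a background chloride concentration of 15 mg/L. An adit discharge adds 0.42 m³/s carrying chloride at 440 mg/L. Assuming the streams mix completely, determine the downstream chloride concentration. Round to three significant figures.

Mass balance: C = (2.900·15.00 + 0.4200·440.0) / 3.320 = 228.3/3.320 = 68.77 mg/L.

68.8 mg/L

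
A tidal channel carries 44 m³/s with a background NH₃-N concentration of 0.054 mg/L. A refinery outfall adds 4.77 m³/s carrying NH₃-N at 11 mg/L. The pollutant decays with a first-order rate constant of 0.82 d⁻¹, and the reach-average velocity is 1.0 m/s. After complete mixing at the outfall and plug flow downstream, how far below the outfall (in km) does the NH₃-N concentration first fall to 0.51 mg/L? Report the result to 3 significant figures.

After mixing, C = (44.00·0.05400 + 4.770·11.00) / 48.77 = 54.85/48.77 = 1.125 mg/L.
Set 1.125·exp(−k·t) = 0.51 → t = ln(1.125/0.51)/k = 83320 s = 23.14 h.
Distance = v·t = 1.0·83320 = 83320 m = 83.32 km.

83.3 km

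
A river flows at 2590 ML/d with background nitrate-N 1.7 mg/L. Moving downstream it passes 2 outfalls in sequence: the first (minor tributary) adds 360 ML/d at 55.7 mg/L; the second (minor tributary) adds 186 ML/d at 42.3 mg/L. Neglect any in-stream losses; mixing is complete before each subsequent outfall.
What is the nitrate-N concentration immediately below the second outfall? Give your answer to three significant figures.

10.3 mg/L

Outfall 1: combined Q = 2950 ML/d; C = (2590·1.700 + 360.0·55.70)/2950 = 8.290 mg/L.
Outfall 2: combined Q = 3136 ML/d; C = (2950·8.290 + 186.0·42.30)/3136 = 10.31 mg/L.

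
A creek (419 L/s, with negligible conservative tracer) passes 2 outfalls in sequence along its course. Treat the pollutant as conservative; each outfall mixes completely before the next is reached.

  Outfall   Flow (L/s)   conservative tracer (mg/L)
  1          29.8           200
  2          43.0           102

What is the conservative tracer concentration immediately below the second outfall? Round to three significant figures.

Outfall 1: combined Q = 448.8 L/s; C = (419.0·0 + 29.80·200.0)/448.8 = 13.28 mg/L.
Outfall 2: combined Q = 491.8 L/s; C = (448.8·13.28 + 43.00·102.0)/491.8 = 21.04 mg/L.

21.0 mg/L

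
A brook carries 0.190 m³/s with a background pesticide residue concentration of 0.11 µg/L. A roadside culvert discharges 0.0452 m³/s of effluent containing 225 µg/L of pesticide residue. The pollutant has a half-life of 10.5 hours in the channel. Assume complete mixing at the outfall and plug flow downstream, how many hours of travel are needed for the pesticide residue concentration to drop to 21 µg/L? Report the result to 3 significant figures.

11.0 h

After mixing, C = (0.1900·0.1100 + 0.04520·225.0) / 0.2352 = 10.19/0.2352 = 43.33 µg/L.
Half-life 10.5 h → k = ln 2 / 10.5 = 0.06601 h⁻¹ = 1.584 d⁻¹.
43.33·exp(−k·t) = 21 → t = ln(43.33/21)/k = 39500 s = 10.97 h.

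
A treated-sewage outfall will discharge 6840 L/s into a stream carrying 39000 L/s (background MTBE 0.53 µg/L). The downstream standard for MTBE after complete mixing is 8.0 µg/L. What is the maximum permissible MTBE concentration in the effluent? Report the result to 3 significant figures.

50.6 µg/L

At the limit, (Qr·Cr + Qe·Cₑ)/(Qr + Qe) = 8.0:
Cₑ = (45840·8.0 − 39000·0.5300) / 6840 = 50.59 µg/L.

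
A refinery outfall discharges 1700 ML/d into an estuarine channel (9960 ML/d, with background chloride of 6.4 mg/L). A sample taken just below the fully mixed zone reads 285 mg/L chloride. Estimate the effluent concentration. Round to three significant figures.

1920 mg/L

Mass balance: 9960·6.400 + 1700·Cₑ = 11660·285.0
→ Cₑ = (11660·285.0 − 9960·6.400) / 1700 = 1917 mg/L.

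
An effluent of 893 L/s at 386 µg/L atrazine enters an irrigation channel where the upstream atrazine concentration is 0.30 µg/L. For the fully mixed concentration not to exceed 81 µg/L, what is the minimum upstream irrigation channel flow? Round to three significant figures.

Set C_mix = 81: (Q·0.3000 + 893.0·386.0) / (Q + 893.0) = 81
→ Q = 893.0·(386.0 − 81)/(81 − 0.3000) = 3375 L/s.

3380 L/s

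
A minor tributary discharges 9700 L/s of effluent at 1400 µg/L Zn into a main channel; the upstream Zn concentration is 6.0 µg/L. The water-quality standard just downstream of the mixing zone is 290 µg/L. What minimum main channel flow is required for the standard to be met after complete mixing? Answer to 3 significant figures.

37900 L/s

Set C_mix = 290: (Q·6.000 + 9700·1400) / (Q + 9700) = 290
→ Q = 9700·(1400 − 290)/(290 − 6.000) = 37910 L/s.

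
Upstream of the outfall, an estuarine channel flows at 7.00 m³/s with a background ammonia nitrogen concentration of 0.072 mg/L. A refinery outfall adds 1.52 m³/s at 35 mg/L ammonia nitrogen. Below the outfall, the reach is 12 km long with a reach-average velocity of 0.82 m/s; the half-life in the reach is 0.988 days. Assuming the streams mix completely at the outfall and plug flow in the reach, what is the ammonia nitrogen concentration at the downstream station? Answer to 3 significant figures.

5.60 mg/L

After mixing, C = (7.000·0.07200 + 1.520·35.00) / 8.520 = 53.70/8.520 = 6.303 mg/L.
Travel time t = 12·1000 / 0.82 = 14630 s = 4.065 h.
Half-life 0.988 d → k = ln 2 / 0.988 = 0.7016 d⁻¹.
Decay over the reach: 6.303·exp(−kt) = 6.303·0.8880 = 5.597 mg/L.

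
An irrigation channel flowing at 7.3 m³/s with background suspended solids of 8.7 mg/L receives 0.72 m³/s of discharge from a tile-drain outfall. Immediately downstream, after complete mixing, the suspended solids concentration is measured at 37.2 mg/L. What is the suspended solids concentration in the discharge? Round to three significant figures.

326 mg/L

Mass balance: 7.300·8.700 + 0.7200·Cₑ = 8.020·37.20
→ Cₑ = (8.020·37.20 − 7.300·8.700) / 0.7200 = 326.2 mg/L.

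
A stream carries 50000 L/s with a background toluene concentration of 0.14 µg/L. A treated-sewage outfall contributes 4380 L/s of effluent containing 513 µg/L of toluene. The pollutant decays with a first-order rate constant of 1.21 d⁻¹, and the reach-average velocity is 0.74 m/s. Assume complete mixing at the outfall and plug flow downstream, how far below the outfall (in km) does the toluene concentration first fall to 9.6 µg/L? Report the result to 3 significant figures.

After mixing, C = (50000·0.1400 + 4380·513.0) / 54380 = 2254000/54380 = 41.45 µg/L.
Set 41.45·exp(−k·t) = 9.6 → t = ln(41.45/9.6)/k = 104400 s = 29.01 h.
Distance = v·t = 0.74·104400 = 77290 m = 77.29 km.

77.3 km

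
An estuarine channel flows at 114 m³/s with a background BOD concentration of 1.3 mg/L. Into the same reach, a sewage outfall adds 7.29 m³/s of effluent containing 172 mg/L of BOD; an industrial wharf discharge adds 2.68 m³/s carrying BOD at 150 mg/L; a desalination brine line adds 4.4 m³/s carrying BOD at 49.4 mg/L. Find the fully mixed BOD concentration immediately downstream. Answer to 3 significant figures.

After mixing, C = (114.0·1.300 + 7.290·172.0 + 2.680·150.0 + 4.400·49.40) / 128.4 = 2021/128.4 = 15.75 mg/L.

15.7 mg/L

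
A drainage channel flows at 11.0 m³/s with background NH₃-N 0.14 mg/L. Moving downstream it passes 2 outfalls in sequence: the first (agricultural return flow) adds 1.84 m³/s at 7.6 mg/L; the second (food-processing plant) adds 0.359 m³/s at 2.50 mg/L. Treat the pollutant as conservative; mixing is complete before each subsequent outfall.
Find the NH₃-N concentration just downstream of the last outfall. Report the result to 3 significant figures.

Below outfall 1: Q → 12.84 m³/s, C = (11.00·0.1400 + 1.840·7.600)/12.84 = 1.209 mg/L.
Below outfall 2: Q → 13.20 m³/s, C = (12.84·1.209 + 0.3590·2.500)/13.20 = 1.244 mg/L.

1.24 mg/L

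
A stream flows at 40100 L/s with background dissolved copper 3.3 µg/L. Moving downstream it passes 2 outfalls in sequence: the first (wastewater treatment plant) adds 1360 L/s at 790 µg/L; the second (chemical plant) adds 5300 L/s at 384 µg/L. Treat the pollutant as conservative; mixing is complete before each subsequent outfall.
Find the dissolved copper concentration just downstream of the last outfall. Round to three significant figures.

After outfall 1: Q = 40100 + 1360 = 41460 L/s; C = (40100·3.300 + 1360·790.0)/41460 = 29.11 µg/L.
After outfall 2: Q = 41460 + 5300 = 46760 L/s; C = (41460·29.11 + 5300·384.0)/46760 = 69.33 µg/L.

69.3 µg/L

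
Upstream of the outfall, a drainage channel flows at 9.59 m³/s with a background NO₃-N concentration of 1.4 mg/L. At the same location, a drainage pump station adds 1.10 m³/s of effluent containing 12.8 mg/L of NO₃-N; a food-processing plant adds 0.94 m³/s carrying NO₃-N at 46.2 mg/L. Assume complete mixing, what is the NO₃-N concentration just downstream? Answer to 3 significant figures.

6.10 mg/L

Mixed concentration C = ΣQC/ΣQ = (9.590·1.400 + 1.100·12.80 + 0.9400·46.20) / 11.63 = 70.93/11.63 = 6.099 mg/L.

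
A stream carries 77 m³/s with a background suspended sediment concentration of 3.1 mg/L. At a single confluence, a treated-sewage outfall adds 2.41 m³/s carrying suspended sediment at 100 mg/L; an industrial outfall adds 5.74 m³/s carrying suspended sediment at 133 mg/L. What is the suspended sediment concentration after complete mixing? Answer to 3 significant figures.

14.6 mg/L

Conservation of mass: C = (77.00·3.100 + 2.410·100.0 + 5.740·133.0) / 85.15 = 1243/85.15 = 14.60 mg/L.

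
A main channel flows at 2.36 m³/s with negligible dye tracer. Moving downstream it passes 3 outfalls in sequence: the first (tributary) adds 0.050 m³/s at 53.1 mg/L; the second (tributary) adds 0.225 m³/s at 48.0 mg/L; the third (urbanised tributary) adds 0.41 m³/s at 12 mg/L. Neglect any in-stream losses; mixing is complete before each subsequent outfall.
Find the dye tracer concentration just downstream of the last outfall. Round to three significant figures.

Below outfall 1: Q → 2.410 m³/s, C = (2.360·0 + 0.05000·53.10)/2.410 = 1.102 mg/L.
Below outfall 2: Q → 2.635 m³/s, C = (2.410·1.102 + 0.2250·48.00)/2.635 = 5.106 mg/L.
Below outfall 3: Q → 3.045 m³/s, C = (2.635·5.106 + 0.4100·12.00)/3.045 = 6.034 mg/L.

6.03 mg/L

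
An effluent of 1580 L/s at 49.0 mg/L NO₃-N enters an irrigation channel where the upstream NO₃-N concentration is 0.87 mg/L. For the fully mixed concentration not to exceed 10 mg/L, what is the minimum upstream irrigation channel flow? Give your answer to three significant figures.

Set C_mix = 10: (Q·0.8700 + 1580·49.00) / (Q + 1580) = 10
→ Q = 1580·(49.00 − 10)/(10 − 0.8700) = 6749 L/s.

6750 L/s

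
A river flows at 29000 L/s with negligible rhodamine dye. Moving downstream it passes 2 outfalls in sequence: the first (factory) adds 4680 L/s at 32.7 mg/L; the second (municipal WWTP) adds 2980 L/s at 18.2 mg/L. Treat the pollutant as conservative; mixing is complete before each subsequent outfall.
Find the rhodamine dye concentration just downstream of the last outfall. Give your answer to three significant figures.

After outfall 1: Q = 29000 + 4680 = 33680 L/s; C = (29000·0 + 4680·32.70)/33680 = 4.544 mg/L.
After outfall 2: Q = 33680 + 2980 = 36660 L/s; C = (33680·4.544 + 2980·18.20)/36660 = 5.654 mg/L.

5.65 mg/L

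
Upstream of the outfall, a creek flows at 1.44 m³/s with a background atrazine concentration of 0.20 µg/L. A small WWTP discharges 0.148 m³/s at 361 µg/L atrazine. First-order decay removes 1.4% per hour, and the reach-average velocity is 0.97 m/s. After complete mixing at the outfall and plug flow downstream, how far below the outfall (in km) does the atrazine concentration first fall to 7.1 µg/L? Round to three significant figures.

Mass balance: C = (1.440·0.2000 + 0.1480·361.0) / 1.588 = 53.72/1.588 = 33.83 µg/L.
1.4%/h lost → k = −ln(1 − 0.014) = 0.01410 h⁻¹.
Set 33.83·exp(−k·t) = 7.1 → t = ln(33.83/7.1)/k = 398600 s = 110.7 h.
Distance = v·t = 0.97·398600 = 386700 m = 386.7 km.

387 km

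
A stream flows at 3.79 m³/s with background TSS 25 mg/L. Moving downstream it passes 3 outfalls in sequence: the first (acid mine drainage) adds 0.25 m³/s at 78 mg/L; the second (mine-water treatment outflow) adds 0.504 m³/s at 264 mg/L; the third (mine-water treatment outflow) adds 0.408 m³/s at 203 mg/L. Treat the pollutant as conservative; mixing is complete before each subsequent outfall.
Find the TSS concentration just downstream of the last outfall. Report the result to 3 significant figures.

66.7 mg/L

Below outfall 1: Q → 4.040 m³/s, C = (3.790·25.00 + 0.2500·78.00)/4.040 = 28.28 mg/L.
Below outfall 2: Q → 4.544 m³/s, C = (4.040·28.28 + 0.5040·264.0)/4.544 = 54.42 mg/L.
Below outfall 3: Q → 4.952 m³/s, C = (4.544·54.42 + 0.4080·203.0)/4.952 = 66.67 mg/L.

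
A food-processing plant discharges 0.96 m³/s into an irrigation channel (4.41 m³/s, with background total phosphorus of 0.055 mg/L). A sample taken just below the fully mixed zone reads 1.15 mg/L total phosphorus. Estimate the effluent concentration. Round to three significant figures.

Mass balance: 4.410·0.05500 + 0.9600·Cₑ = 5.370·1.150
→ Cₑ = (5.370·1.150 − 4.410·0.05500) / 0.9600 = 6.180 mg/L.

6.18 mg/L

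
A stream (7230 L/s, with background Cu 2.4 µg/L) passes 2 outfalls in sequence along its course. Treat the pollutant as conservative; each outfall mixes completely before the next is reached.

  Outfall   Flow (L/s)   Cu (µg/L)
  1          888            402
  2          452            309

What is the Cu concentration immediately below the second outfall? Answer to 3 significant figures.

Below outfall 1: Q → 8118 L/s, C = (7230·2.400 + 888.0·402.0)/8118 = 46.11 µg/L.
Below outfall 2: Q → 8570 L/s, C = (8118·46.11 + 452.0·309.0)/8570 = 59.98 µg/L.

60.0 µg/L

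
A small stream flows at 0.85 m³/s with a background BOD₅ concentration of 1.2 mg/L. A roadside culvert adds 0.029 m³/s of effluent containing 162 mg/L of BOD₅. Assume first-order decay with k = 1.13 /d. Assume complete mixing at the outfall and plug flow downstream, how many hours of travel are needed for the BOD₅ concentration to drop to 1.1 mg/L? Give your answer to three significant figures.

Mixed concentration C = ΣQC/ΣQ = (0.8500·1.200 + 0.02900·162.0) / 0.8790 = 5.718/0.8790 = 6.505 mg/L.
6.505·exp(−k·t) = 1.1 → t = ln(6.505/1.1)/k = 135900 s = 37.75 h.

37.7 h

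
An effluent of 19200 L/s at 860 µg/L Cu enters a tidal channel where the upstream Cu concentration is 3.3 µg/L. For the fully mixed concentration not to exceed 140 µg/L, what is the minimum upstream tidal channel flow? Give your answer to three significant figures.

101000 L/s

Set C_mix = 140: (Q·3.300 + 19200·860.0) / (Q + 19200) = 140
→ Q = 19200·(860.0 − 140)/(140 − 3.300) = 101100 L/s.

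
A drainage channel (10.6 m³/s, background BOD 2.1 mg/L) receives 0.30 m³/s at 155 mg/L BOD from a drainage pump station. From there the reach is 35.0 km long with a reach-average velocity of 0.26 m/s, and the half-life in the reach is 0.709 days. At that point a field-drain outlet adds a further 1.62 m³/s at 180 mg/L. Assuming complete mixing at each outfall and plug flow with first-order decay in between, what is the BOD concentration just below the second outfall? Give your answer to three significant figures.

24.5 mg/L

After mixing, C = (10.60·2.100 + 0.3000·155.0) / 10.90 = 68.76/10.90 = 6.308 mg/L; combined flow 10.90 m³/s.
Travel time t = 35.0·1000 / 0.26 = 134600 s = 37.39 h.
Half-life 0.709 d → k = ln 2 / 0.709 = 0.9776 d⁻¹.
Applying C = C₀e^(−kt): 6.308 × 0.2180 = 1.375 mg/L.
Second outfall: C = (10.90·1.375 + 1.620·180.0)/12.52 = 24.49 mg/L.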